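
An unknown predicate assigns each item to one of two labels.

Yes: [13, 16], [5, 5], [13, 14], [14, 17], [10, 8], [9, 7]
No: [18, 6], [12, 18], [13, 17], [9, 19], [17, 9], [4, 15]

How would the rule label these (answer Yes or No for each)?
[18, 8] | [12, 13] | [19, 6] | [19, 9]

The classifier is using: |first − second| ≤ 3.

No, Yes, No, No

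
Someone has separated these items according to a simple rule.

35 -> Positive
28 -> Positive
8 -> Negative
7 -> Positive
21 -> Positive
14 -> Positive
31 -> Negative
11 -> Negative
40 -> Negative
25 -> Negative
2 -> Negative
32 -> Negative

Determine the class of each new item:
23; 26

Negative, Negative

Checking candidate rules against both groups, what survives is: multiple of 7.
23: 23 = 7·3 + 2, does not pass → Negative. 26: 26 = 7·3 + 5, does not pass → Negative.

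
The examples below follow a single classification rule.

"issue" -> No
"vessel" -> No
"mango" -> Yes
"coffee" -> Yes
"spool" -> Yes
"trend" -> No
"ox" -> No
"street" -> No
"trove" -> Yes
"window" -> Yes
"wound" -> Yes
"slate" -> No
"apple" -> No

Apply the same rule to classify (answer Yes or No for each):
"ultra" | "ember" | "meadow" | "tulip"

No, No, Yes, No

One predicate separates the groups cleanly: length ≥ 5 AND contains 'o'.
"ultra": No (length 5, no 'o').
"ember": No (length 5, no 'o').
"meadow": Yes (length 6, has 'o').
"tulip": No (length 5, no 'o').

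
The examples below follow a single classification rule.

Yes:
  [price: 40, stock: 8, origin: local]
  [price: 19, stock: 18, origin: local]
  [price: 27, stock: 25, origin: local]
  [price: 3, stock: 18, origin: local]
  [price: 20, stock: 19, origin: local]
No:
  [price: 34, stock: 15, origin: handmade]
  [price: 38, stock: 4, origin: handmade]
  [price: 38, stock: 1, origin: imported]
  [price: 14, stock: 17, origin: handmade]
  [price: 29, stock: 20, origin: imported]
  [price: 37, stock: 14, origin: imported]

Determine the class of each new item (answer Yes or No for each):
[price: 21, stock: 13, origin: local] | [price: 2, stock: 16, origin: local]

Yes, Yes

A rule that fits every label: origin is local — true of each 'Yes' example, false of each 'No' one.
[price: 21, stock: 13, origin: local]: Yes (origin is local).
[price: 2, stock: 16, origin: local]: Yes (origin is local).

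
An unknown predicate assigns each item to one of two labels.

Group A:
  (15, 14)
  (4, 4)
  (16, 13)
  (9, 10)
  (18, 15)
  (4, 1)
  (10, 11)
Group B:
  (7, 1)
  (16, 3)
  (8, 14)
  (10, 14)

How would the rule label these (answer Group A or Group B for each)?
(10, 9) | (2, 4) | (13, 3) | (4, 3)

The classifier is using: |first − second| ≤ 3.

Group A, Group A, Group B, Group A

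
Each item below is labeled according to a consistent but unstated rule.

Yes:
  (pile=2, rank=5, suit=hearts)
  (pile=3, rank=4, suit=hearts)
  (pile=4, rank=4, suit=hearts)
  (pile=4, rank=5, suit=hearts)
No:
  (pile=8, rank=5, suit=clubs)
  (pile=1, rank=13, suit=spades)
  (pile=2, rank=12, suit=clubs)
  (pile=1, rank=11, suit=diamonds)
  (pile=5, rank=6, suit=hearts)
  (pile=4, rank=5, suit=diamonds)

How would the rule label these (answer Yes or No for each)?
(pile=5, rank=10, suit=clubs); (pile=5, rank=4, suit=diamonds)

The common property of the 'Yes' items is: suit is hearts AND pile ≤ 4. No 'No' item has it.

No, No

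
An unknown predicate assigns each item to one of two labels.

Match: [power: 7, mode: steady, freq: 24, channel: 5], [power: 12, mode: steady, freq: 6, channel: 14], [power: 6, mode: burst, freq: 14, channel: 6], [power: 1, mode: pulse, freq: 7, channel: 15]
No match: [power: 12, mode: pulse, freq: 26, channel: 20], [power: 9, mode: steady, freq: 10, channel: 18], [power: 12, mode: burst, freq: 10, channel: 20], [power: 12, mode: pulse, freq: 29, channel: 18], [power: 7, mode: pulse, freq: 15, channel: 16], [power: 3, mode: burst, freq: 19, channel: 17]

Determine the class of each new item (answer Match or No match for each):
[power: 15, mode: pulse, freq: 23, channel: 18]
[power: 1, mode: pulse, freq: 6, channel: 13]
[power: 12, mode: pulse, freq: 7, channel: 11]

The rule appears to be: channel ≤ 15.
[power: 15, mode: pulse, freq: 23, channel: 18]: channel = 18, does not pass → No match. [power: 1, mode: pulse, freq: 6, channel: 13]: channel = 13, passes → Match. [power: 12, mode: pulse, freq: 7, channel: 11]: channel = 11, passes → Match.

No match, Match, Match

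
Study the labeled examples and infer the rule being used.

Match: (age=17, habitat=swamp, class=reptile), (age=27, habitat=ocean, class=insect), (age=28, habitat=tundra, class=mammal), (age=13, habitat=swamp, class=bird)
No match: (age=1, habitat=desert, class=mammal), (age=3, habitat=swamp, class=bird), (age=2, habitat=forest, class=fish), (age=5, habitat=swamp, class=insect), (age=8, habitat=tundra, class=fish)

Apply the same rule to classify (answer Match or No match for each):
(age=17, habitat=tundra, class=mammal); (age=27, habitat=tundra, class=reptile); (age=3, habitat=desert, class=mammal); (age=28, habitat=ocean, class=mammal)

Match, Match, No match, Match

A rule that fits every label: age ≥ 13 — true of each 'Match' example, false of each 'No match' one.
(age=17, habitat=tundra, class=mammal) → age = 17 → Match.
(age=27, habitat=tundra, class=reptile) → age = 27 → Match.
(age=3, habitat=desert, class=mammal) → age = 3 → No match.
(age=28, habitat=ocean, class=mammal) → age = 28 → Match.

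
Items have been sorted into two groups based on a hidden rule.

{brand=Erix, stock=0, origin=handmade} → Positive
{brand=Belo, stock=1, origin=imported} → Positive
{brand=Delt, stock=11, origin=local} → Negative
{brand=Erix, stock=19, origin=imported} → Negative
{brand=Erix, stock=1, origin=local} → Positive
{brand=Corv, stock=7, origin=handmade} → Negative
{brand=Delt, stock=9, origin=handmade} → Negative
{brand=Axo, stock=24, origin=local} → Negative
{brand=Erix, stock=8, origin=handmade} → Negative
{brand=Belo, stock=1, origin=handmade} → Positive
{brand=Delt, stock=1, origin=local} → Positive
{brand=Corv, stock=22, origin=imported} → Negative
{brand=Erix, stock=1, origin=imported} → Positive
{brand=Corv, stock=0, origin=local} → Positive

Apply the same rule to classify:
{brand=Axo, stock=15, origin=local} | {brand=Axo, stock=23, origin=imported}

The distinguishing property — stock ≤ 1 — holds for all the 'Positive' cases and none of the 'Negative' cases.
{brand=Axo, stock=15, origin=local} — stock = 15, hence Negative. {brand=Axo, stock=23, origin=imported} — stock = 23, hence Negative.

Negative, Negative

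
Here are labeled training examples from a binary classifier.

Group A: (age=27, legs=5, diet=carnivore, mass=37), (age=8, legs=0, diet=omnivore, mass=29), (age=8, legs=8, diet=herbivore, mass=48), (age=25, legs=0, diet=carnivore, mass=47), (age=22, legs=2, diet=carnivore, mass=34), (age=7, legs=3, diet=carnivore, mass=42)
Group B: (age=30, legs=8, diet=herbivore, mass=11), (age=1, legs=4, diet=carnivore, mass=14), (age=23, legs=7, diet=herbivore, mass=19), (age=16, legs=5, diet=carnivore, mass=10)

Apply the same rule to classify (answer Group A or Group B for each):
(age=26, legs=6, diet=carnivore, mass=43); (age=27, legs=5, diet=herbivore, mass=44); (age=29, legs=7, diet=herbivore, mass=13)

Group A, Group A, Group B

The distinguishing property — mass ≥ 29 — holds for all the 'Group A' cases and none of the 'Group B' cases.
(age=26, legs=6, diet=carnivore, mass=43) → mass = 43 → Group A. (age=27, legs=5, diet=herbivore, mass=44) → mass = 44 → Group A. (age=29, legs=7, diet=herbivore, mass=13) → mass = 13 → Group B.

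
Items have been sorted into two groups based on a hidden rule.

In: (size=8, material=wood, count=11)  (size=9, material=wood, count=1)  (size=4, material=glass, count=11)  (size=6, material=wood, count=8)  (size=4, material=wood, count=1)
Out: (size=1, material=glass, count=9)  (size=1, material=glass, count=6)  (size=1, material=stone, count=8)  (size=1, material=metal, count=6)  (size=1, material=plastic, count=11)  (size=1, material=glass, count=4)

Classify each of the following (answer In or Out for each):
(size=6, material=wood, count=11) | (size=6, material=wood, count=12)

The distinguishing property — size ≥ 4 — holds for all the 'In' cases and none of the 'Out' cases.
In: (size=6, material=wood, count=11), since size = 6.
In: (size=6, material=wood, count=12), since size = 6.

In, In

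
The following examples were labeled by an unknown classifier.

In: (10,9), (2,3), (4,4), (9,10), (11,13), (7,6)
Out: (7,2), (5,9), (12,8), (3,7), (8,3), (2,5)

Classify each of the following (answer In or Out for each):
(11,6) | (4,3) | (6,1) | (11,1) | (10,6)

Out, In, Out, Out, Out

The pattern is that an item is 'In' exactly when: |first − second| ≤ 2.
Out: (11,6), since |11−6| = 5. In: (4,3), since |4−3| = 1. Out: (6,1), since |6−1| = 5. Out: (11,1), since |11−1| = 10. Out: (10,6), since |10−6| = 4.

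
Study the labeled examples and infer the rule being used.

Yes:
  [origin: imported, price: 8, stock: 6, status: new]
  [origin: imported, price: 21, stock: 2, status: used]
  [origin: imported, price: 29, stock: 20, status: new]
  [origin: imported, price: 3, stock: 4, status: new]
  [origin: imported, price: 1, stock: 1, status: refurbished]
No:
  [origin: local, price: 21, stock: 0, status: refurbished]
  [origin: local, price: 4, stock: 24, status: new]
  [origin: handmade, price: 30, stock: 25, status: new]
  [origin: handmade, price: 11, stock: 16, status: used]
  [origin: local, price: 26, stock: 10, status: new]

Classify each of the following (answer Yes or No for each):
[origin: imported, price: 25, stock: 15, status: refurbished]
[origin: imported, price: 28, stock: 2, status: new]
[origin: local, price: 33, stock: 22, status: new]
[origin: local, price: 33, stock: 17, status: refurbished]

Yes, Yes, No, No

The pattern is that an item is 'Yes' exactly when: origin is imported.
[origin: imported, price: 25, stock: 15, status: refurbished]: origin is imported — fits, so Yes. [origin: imported, price: 28, stock: 2, status: new]: origin is imported — fits, so Yes. [origin: local, price: 33, stock: 22, status: new]: origin is local — does not fit, so No. [origin: local, price: 33, stock: 17, status: refurbished]: origin is local — does not fit, so No.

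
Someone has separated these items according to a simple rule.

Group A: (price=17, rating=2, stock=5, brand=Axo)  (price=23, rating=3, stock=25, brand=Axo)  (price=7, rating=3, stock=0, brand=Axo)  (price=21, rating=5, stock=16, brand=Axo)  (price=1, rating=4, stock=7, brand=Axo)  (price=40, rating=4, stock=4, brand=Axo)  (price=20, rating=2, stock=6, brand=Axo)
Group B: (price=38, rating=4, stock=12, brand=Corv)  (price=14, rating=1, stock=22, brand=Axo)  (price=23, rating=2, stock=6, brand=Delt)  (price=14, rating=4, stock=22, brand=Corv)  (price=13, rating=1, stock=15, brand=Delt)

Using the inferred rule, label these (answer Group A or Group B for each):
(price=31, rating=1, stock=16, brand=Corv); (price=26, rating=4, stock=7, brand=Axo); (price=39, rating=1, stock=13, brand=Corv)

The distinguishing property — brand is Axo AND rating ≥ 2 — holds for all the 'Group A' cases and none of the 'Group B' cases.
(price=31, rating=1, stock=16, brand=Corv): brand is Corv, rating = 1, does not pass → Group B.
(price=26, rating=4, stock=7, brand=Axo): brand is Axo, rating = 4, fits → Group A.
(price=39, rating=1, stock=13, brand=Corv): brand is Corv, rating = 1, does not pass → Group B.

Group B, Group A, Group B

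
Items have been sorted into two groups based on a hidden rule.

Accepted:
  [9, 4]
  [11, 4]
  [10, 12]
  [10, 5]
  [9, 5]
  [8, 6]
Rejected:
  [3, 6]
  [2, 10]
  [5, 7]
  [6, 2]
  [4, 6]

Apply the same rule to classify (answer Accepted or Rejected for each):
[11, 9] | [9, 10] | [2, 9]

Accepted, Accepted, Rejected

All 'Accepted' examples share one property — sum ≥ 13 — and every 'Rejected' example lacks it.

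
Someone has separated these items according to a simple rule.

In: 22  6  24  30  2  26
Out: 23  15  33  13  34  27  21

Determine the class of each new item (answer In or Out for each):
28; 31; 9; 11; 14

In, Out, Out, Out, In

The pattern is that an item is 'In' exactly when: even AND at most 30.
28: 28 is even, 28 ≤ 30, has this property → In. 31: 31 is odd, 31 > 30, does not fit → Out. 9: 9 is odd, 9 ≤ 30, does not fit → Out. 11: 11 is odd, 11 ≤ 30, does not fit → Out. 14: 14 is even, 14 ≤ 30, has this property → In.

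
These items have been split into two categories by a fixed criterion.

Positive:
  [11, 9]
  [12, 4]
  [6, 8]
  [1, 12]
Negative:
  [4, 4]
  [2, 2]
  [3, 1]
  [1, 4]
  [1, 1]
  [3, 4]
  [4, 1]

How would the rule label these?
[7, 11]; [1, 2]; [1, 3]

Positive, Negative, Negative

The rule appears to be: sum ≥ 13.
Positive: [7, 11], since 7+11 = 18. Negative: [1, 2], since 1+2 = 3. Negative: [1, 3], since 1+3 = 4.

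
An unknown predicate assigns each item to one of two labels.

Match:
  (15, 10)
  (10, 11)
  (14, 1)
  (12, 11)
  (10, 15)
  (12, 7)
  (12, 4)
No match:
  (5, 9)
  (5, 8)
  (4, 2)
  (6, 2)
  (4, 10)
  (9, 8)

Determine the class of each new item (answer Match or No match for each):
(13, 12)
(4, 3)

Match, No match

The rule appears to be: first ≥ 10.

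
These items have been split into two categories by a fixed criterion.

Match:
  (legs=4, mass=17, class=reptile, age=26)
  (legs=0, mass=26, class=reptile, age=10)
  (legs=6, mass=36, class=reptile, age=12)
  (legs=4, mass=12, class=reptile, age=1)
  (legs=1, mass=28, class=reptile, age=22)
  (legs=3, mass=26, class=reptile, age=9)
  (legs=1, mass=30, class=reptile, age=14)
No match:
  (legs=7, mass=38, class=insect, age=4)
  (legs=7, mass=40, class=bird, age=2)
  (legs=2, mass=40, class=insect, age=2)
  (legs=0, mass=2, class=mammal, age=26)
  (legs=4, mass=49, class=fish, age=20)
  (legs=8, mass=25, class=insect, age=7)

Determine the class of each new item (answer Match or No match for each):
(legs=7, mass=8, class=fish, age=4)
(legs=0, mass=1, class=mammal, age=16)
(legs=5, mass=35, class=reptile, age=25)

The common property of the 'Match' items is: class is reptile. No 'No match' item has it.
(legs=7, mass=8, class=fish, age=4): No match (class is fish). (legs=0, mass=1, class=mammal, age=16): No match (class is mammal). (legs=5, mass=35, class=reptile, age=25): Match (class is reptile).

No match, No match, Match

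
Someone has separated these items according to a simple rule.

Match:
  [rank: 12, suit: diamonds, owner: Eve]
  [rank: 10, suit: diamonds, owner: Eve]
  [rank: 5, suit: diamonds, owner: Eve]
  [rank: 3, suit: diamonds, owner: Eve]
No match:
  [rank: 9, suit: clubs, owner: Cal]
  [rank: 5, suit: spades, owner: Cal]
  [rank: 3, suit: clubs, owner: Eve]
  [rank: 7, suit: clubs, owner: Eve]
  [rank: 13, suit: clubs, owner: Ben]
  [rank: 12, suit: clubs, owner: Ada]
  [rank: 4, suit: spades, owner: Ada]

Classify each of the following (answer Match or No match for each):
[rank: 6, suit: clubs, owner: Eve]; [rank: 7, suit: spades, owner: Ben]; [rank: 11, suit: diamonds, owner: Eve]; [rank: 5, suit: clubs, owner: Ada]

'Match' ⟺ suit is diamonds.
No match: [rank: 6, suit: clubs, owner: Eve], since suit is clubs. No match: [rank: 7, suit: spades, owner: Ben], since suit is spades. Match: [rank: 11, suit: diamonds, owner: Eve], since suit is diamonds. No match: [rank: 5, suit: clubs, owner: Ada], since suit is clubs.

No match, No match, Match, No match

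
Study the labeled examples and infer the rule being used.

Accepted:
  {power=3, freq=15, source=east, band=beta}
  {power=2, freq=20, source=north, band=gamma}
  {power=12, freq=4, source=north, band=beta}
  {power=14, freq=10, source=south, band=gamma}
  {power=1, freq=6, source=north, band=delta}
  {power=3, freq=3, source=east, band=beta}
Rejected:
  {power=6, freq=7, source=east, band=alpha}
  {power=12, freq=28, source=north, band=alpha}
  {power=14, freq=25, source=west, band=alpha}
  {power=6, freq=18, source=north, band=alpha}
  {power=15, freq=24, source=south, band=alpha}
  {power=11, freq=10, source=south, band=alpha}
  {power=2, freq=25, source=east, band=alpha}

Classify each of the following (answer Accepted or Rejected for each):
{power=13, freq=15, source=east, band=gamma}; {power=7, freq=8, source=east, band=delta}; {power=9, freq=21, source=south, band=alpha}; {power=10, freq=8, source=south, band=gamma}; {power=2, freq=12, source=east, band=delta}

Accepted, Accepted, Rejected, Accepted, Accepted

Every 'Accepted' example satisfies: band is not alpha. None of the 'Rejected' examples do.
{power=13, freq=15, source=east, band=gamma} — band is gamma, hence Accepted. {power=7, freq=8, source=east, band=delta} — band is delta, hence Accepted. {power=9, freq=21, source=south, band=alpha} — band is alpha, hence Rejected. {power=10, freq=8, source=south, band=gamma} — band is gamma, hence Accepted. {power=2, freq=12, source=east, band=delta} — band is delta, hence Accepted.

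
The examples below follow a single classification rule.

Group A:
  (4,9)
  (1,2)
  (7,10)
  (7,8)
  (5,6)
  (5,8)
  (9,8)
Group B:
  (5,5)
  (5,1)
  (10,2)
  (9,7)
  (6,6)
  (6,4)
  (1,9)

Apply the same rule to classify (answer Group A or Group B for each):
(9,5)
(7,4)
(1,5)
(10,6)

All 'Group A' examples share one property — sum is odd — and every 'Group B' example lacks it.
(9,5): 9+5 = 14, fails the rule → Group B. (7,4): 7+4 = 11, satisfies this → Group A. (1,5): 1+5 = 6, fails the rule → Group B. (10,6): 10+6 = 16, fails the rule → Group B.

Group B, Group A, Group B, Group B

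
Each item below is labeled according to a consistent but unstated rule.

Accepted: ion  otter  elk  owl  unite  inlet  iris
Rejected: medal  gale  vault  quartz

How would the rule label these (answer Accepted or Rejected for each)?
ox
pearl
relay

Accepted, Rejected, Rejected

The distinguishing property — starts with a vowel — holds for all the 'Accepted' cases and none of the 'Rejected' cases.
ox: starts with 'o' — meets the rule, so Accepted.
pearl: starts with 'p' — does not pass, so Rejected.
relay: starts with 'r' — does not pass, so Rejected.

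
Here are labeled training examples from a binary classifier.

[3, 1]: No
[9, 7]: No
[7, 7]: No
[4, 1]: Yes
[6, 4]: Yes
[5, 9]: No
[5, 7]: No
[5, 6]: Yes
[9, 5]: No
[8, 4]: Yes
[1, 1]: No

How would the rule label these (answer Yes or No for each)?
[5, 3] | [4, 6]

No, Yes

Rule: product is even. This holds for each 'Yes' example and fails for each 'No' one.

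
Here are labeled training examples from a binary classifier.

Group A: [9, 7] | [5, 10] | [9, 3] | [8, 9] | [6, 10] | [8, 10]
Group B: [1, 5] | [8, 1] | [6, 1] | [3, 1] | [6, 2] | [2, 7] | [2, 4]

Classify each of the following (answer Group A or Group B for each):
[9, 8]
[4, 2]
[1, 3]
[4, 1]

Group A, Group B, Group B, Group B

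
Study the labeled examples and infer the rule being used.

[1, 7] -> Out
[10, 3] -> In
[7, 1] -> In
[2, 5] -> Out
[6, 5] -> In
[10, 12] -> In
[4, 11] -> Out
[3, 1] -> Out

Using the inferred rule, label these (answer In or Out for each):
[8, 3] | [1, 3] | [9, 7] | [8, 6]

The distinguishing property — first ≥ 5 — holds for all the 'In' cases and none of the 'Out' cases.
[8, 3] — first 8, hence In. [1, 3] — first 1, hence Out. [9, 7] — first 9, hence In. [8, 6] — first 8, hence In.

In, Out, In, In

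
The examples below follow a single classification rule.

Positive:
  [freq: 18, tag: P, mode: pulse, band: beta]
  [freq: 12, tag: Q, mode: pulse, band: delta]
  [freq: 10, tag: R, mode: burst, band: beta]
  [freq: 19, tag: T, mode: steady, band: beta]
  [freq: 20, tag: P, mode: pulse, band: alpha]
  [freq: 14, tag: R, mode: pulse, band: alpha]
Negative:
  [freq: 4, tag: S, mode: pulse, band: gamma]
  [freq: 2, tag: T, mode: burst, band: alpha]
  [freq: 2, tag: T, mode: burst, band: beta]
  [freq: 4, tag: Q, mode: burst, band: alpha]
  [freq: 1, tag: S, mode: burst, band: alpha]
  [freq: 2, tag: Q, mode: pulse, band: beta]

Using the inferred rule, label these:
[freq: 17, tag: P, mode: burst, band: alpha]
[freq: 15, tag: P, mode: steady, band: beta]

All 'Positive' examples share one property — freq ≥ 10 — and every 'Negative' example lacks it.
Positive: [freq: 17, tag: P, mode: burst, band: alpha], since freq = 17. Positive: [freq: 15, tag: P, mode: steady, band: beta], since freq = 15.

Positive, Positive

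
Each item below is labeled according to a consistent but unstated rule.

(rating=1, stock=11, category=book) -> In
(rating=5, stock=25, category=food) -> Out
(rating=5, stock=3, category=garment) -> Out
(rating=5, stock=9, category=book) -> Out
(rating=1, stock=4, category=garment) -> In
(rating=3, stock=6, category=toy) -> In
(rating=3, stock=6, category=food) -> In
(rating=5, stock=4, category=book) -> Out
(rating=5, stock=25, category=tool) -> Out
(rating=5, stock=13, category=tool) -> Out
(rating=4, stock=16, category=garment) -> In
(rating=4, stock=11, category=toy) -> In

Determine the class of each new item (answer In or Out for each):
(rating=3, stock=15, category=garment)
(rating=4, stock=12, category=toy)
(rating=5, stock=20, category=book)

The pattern is that an item is 'In' exactly when: rating ≤ 4.
(rating=3, stock=15, category=garment): rating = 3 — fits, so In. (rating=4, stock=12, category=toy): rating = 4 — fits, so In. (rating=5, stock=20, category=book): rating = 5 — lacks this property, so Out.

In, In, Out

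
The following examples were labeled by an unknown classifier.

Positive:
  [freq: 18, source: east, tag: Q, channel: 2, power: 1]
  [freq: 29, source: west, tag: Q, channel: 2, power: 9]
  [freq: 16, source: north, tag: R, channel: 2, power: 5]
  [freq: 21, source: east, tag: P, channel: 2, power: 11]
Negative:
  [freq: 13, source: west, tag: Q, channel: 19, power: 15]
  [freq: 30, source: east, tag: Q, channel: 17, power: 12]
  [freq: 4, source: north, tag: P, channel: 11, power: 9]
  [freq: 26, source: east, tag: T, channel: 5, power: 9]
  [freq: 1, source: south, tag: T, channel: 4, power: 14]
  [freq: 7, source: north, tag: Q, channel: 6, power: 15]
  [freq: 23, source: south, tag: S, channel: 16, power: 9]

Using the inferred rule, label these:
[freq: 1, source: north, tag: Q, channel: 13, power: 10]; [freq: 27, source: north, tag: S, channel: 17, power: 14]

Rule: channel = 2. This holds for each 'Positive' example and fails for each 'Negative' one.
[freq: 1, source: north, tag: Q, channel: 13, power: 10] — channel = 13, hence Negative. [freq: 27, source: north, tag: S, channel: 17, power: 14] — channel = 17, hence Negative.

Negative, Negative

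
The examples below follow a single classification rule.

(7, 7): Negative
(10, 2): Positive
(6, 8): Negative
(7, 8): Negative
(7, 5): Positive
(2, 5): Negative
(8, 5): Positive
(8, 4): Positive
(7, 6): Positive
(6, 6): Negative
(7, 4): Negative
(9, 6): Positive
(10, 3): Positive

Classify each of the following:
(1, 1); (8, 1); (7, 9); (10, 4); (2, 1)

All 'Positive' examples share one property — first > second AND sum ≥ 12 — and every 'Negative' example lacks it.
(1, 1): Negative (1 = 1, 1+1 = 2). (8, 1): Negative (8 > 1, 8+1 = 9). (7, 9): Negative (7 < 9, 7+9 = 16). (10, 4): Positive (10 > 4, 10+4 = 14). (2, 1): Negative (2 > 1, 2+1 = 3).

Negative, Negative, Negative, Positive, Negative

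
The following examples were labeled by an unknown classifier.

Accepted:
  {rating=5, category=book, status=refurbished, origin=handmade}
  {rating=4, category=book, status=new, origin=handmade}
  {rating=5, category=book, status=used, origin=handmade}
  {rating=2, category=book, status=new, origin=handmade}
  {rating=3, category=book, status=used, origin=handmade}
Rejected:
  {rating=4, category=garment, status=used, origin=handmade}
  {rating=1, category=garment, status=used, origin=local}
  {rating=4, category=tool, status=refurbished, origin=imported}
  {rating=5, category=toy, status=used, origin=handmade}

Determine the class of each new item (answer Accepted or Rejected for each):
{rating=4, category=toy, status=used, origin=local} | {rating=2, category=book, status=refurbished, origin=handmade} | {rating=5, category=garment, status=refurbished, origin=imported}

Every 'Accepted' example satisfies: category is book. None of the 'Rejected' examples do.
{rating=4, category=toy, status=used, origin=local}: Rejected (category is toy). {rating=2, category=book, status=refurbished, origin=handmade}: Accepted (category is book). {rating=5, category=garment, status=refurbished, origin=imported}: Rejected (category is garment).

Rejected, Accepted, Rejected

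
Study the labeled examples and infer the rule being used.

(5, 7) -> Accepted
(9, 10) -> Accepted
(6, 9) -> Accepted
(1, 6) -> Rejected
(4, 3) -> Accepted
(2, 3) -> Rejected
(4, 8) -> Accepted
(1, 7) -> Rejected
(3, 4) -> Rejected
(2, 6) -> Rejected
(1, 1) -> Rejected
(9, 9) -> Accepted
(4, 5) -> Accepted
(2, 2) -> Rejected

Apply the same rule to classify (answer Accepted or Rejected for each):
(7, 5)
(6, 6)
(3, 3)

Accepted, Accepted, Rejected

'Accepted' ⟺ first ≥ 4.
(7, 5) → first 7 → Accepted. (6, 6) → first 6 → Accepted. (3, 3) → first 3 → Rejected.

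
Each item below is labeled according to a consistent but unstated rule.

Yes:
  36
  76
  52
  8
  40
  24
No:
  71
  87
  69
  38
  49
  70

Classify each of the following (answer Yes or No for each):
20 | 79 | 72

Yes, No, Yes

Rule: multiple of 4. This holds for each 'Yes' example and fails for each 'No' one.
20: 20 = 4·5 — fits, so Yes. 79: 79 = 4·19 + 3 — does not fit, so No. 72: 72 = 4·18 — fits, so Yes.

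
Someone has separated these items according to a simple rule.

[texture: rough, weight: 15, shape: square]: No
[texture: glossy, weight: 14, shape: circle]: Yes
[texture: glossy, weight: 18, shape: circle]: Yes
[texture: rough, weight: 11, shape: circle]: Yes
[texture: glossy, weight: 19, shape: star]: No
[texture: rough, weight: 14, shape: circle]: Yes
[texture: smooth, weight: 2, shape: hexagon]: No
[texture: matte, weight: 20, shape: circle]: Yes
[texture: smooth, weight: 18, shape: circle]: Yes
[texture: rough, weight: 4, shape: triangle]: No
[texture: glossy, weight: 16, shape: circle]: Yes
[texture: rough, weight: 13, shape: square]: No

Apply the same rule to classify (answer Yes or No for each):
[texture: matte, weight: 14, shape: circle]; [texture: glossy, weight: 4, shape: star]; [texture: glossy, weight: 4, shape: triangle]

A rule that fits every label: shape is circle — true of each 'Yes' example, false of each 'No' one.

Yes, No, No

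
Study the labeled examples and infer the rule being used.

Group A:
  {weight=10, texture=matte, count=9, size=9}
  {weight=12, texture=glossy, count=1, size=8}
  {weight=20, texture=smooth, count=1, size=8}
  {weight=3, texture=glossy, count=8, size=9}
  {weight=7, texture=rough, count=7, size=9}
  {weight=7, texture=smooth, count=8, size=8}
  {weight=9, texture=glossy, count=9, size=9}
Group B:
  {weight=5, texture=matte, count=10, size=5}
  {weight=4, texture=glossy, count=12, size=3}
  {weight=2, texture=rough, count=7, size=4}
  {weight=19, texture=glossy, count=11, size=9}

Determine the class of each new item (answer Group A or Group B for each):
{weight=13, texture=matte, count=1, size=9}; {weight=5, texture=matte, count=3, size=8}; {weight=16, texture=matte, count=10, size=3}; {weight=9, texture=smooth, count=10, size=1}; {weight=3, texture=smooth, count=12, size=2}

The classifier is using: size ≥ 5 AND count ≤ 9.
{weight=13, texture=matte, count=1, size=9}: Group A (size = 9, count = 1). {weight=5, texture=matte, count=3, size=8}: Group A (size = 8, count = 3). {weight=16, texture=matte, count=10, size=3}: Group B (size = 3, count = 10). {weight=9, texture=smooth, count=10, size=1}: Group B (size = 1, count = 10). {weight=3, texture=smooth, count=12, size=2}: Group B (size = 2, count = 12).

Group A, Group A, Group B, Group B, Group B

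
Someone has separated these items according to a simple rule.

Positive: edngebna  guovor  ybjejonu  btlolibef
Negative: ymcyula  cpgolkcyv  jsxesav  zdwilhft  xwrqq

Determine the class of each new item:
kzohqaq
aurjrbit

Negative, Positive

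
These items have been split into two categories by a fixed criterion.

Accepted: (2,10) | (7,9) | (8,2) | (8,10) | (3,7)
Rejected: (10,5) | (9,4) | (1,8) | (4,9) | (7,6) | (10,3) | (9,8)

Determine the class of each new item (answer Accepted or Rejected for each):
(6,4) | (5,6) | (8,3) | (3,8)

A rule that fits every label: sum is even — true of each 'Accepted' example, false of each 'Rejected' one.

Accepted, Rejected, Rejected, Rejected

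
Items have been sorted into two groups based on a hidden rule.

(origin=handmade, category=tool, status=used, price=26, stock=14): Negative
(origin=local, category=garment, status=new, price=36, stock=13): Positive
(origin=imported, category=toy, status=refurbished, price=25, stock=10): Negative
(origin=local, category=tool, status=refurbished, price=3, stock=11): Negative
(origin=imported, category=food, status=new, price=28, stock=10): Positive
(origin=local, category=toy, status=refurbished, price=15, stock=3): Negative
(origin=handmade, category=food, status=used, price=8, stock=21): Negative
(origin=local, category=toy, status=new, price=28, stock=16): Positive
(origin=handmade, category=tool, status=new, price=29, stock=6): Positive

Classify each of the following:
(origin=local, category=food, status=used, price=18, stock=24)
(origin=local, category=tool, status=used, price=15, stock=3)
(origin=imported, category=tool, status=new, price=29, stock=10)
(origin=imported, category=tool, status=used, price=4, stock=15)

Negative, Negative, Positive, Negative

Every 'Positive' example satisfies: status is new. None of the 'Negative' examples do.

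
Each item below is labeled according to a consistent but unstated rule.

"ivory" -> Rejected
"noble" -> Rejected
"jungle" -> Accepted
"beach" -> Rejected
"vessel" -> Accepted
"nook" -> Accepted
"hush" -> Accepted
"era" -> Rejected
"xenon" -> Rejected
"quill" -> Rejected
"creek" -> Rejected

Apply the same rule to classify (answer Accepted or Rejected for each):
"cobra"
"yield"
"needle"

Rejected, Rejected, Accepted

The common property of the 'Accepted' items is: even length. No 'Rejected' item has it.
"cobra" — length 5, hence Rejected. "yield" — length 5, hence Rejected. "needle" — length 6, hence Accepted.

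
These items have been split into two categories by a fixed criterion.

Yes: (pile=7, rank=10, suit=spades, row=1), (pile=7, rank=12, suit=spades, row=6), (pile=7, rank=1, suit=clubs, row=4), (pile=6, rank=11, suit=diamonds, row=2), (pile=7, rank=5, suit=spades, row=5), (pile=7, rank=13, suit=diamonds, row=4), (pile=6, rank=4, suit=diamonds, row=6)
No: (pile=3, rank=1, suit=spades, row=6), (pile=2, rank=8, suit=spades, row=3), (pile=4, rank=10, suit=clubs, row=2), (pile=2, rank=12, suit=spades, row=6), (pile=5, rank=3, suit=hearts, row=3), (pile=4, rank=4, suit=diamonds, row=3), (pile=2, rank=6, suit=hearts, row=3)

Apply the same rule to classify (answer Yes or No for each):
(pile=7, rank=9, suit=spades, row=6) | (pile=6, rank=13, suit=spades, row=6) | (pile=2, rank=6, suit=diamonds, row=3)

Yes, Yes, No

Rule: pile ≥ 6. This holds for each 'Yes' example and fails for each 'No' one.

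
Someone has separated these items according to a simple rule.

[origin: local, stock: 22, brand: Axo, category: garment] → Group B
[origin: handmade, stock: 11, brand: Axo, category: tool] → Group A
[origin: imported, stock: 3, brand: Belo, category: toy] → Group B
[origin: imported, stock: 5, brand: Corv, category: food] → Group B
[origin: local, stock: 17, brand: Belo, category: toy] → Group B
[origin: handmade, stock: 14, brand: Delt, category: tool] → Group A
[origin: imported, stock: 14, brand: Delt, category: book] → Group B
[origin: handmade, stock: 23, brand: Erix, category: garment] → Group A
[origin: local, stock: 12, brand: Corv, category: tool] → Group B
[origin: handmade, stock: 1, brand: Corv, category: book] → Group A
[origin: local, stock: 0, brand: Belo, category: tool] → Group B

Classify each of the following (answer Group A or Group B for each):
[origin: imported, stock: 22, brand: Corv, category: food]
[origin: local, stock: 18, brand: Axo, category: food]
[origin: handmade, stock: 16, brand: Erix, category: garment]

Group B, Group B, Group A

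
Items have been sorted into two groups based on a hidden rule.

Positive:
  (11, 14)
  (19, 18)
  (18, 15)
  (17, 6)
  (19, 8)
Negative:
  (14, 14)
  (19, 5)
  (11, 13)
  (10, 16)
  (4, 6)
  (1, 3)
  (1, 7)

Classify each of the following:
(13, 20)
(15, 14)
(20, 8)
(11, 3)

Positive, Positive, Negative, Negative

Checking candidate rules against both groups, what survives is: sum is odd.
Positive: (13, 20), since 13+20 = 33. Positive: (15, 14), since 15+14 = 29. Negative: (20, 8), since 20+8 = 28. Negative: (11, 3), since 11+3 = 14.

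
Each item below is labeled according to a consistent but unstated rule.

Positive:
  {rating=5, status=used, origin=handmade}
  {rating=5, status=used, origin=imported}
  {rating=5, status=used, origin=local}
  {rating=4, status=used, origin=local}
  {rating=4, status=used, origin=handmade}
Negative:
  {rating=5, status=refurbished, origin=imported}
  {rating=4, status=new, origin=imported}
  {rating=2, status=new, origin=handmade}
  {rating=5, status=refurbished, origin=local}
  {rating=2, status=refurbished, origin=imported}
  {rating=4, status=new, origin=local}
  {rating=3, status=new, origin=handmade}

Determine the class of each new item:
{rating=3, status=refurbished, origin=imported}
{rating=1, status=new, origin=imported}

Negative, Negative

A rule that fits every label: status is used — true of each 'Positive' example, false of each 'Negative' one.
{rating=3, status=refurbished, origin=imported} — status is refurbished, hence Negative.
{rating=1, status=new, origin=imported} — status is new, hence Negative.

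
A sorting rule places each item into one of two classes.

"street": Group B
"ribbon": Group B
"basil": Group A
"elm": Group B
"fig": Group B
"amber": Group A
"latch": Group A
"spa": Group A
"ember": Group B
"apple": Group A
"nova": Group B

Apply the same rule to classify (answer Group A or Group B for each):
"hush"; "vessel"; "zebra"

Group B, Group B, Group A

Every 'Group A' example satisfies: odd length AND contains 'a'. None of the 'Group B' examples do.
Group B: "hush", since length 4, no 'a'.
Group B: "vessel", since length 6, no 'a'.
Group A: "zebra", since length 5, has 'a'.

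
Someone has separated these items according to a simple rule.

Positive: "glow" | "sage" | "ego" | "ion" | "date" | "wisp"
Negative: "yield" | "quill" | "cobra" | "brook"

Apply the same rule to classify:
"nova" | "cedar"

Positive, Negative

The classifier is using: length ≤ 4.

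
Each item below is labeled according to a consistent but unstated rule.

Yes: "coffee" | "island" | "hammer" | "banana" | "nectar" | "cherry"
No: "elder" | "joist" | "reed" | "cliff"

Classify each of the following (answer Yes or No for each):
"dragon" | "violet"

Yes, Yes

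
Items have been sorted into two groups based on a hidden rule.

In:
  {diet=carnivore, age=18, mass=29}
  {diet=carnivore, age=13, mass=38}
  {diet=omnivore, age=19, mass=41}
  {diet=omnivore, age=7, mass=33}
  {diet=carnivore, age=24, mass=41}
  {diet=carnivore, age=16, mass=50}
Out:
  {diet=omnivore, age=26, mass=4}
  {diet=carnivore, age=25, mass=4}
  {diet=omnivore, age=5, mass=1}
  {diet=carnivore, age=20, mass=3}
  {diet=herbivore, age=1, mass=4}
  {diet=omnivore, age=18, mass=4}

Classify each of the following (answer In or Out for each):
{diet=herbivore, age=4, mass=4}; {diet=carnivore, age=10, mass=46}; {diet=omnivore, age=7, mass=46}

All 'In' examples share one property — mass ≥ 29 — and every 'Out' example lacks it.
{diet=herbivore, age=4, mass=4}: mass = 4 — does not pass, so Out.
{diet=carnivore, age=10, mass=46}: mass = 46 — meets the rule, so In.
{diet=omnivore, age=7, mass=46}: mass = 46 — meets the rule, so In.

Out, In, In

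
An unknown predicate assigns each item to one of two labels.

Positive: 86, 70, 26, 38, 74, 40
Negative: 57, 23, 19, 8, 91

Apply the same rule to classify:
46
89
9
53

The simplest hypothesis consistent with all the labels is: even AND at least 19.
Positive: 46, since 46 is even, 46 ≥ 19.
Negative: 89, since 89 is odd, 89 ≥ 19.
Negative: 9, since 9 is odd, 9 < 19.
Negative: 53, since 53 is odd, 53 ≥ 19.

Positive, Negative, Negative, Negative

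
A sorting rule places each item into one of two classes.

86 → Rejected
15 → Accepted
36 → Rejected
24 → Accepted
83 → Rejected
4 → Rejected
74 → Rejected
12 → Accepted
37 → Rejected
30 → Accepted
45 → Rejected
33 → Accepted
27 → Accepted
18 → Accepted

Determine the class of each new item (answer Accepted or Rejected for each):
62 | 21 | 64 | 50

Rejected, Accepted, Rejected, Rejected

The pattern is that an item is 'Accepted' exactly when: multiple of 3 AND at most 33.
62 → 62 = 3·20 + 2, 62 > 33 → Rejected. 21 → 21 = 3·7, 21 ≤ 33 → Accepted. 64 → 64 = 3·21 + 1, 64 > 33 → Rejected. 50 → 50 = 3·16 + 2, 50 > 33 → Rejected.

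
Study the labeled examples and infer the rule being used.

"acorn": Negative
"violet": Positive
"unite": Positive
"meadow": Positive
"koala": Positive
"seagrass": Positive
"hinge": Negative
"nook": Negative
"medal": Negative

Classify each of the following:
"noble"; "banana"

Negative, Positive

The common property of the 'Positive' items is: has ≥ 3 vowels. No 'Negative' item has it.
Negative: "noble", since 2 vowels. Positive: "banana", since 3 vowels.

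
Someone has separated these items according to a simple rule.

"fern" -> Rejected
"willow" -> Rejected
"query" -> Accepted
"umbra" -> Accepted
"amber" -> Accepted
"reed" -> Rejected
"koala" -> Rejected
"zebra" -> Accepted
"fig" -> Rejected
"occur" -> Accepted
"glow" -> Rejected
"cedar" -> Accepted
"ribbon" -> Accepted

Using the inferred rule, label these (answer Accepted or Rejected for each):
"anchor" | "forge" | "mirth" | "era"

All 'Accepted' examples share one property — length ≥ 5 AND contains 'r' — and every 'Rejected' example lacks it.
Accepted: "anchor", since length 6, has 'r'. Accepted: "forge", since length 5, has 'r'. Accepted: "mirth", since length 5, has 'r'. Rejected: "era", since length 3, has 'r'.

Accepted, Accepted, Accepted, Rejected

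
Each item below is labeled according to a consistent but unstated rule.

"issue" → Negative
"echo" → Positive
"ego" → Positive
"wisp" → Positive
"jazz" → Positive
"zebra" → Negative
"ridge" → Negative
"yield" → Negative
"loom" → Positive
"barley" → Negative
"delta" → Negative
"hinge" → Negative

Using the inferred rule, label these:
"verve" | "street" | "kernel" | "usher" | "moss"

The classifier is using: length ≤ 4.
"verve" → length 5 → Negative. "street" → length 6 → Negative. "kernel" → length 6 → Negative. "usher" → length 5 → Negative. "moss" → length 4 → Positive.

Negative, Negative, Negative, Negative, Positive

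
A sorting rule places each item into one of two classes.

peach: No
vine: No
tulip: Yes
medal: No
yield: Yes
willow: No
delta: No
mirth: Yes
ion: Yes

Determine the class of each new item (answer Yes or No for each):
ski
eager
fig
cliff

The simplest hypothesis consistent with all the labels is: odd length AND contains 'i'.
ski → length 3, has 'i' → Yes.
eager → length 5, no 'i' → No.
fig → length 3, has 'i' → Yes.
cliff → length 5, has 'i' → Yes.

Yes, No, Yes, Yes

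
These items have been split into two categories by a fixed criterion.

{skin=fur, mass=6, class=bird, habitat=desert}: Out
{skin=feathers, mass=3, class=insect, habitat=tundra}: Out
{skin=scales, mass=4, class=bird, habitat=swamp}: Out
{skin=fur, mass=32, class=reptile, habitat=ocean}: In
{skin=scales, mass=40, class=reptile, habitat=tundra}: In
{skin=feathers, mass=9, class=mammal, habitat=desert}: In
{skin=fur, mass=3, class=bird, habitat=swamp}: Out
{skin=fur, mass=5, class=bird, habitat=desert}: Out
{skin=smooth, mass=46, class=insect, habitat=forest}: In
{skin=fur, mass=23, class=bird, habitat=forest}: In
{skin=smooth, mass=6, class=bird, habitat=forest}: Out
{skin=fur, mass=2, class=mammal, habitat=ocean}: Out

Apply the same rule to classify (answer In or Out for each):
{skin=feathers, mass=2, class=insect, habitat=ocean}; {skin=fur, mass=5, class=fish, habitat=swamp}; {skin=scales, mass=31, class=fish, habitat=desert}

Out, Out, In

The rule appears to be: mass ≥ 9.
{skin=feathers, mass=2, class=insect, habitat=ocean}: Out (mass = 2). {skin=fur, mass=5, class=fish, habitat=swamp}: Out (mass = 5). {skin=scales, mass=31, class=fish, habitat=desert}: In (mass = 31).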